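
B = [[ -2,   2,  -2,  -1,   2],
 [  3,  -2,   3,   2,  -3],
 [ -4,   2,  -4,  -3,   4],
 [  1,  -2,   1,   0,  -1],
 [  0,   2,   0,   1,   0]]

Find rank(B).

2

Row reduce to echelon form.
R2 ← R2 + (3/2)·R1: [0, 1, 0, 1/2, 0]
R3 ← R3 − (2)·R1: [0, -2, 0, -1, 0]
R4 ← R4 + (1/2)·R1: [0, -1, 0, -1/2, 0]
R3 ← R3 + (2)·R2: [0, 0, 0, 0, 0]
R4 ← R4 + R2: [0, 0, 0, 0, 0]
R5 ← R5 − (2)·R2: [0, 0, 0, 0, 0]
Echelon form has 2 nonzero rows, so rank(B) = 2.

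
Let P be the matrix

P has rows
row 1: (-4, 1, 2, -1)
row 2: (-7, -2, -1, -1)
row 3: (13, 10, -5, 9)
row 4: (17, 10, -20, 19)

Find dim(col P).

4

Row reduce to echelon form.
R2 ← R2 − (7/4)·R1: [0, -15/4, -9/2, 3/4]
R3 ← R3 + (13/4)·R1: [0, 53/4, 3/2, 23/4]
R4 ← R4 + (17/4)·R1: [0, 57/4, -23/2, 59/4]
R3 ← R3 + (53/15)·R2: [0, 0, -72/5, 42/5]
R4 ← R4 + (19/5)·R2: [0, 0, -143/5, 88/5]
R4 ← R4 − (143/72)·R3: [0, 0, 0, 11/12]
Echelon form has 4 nonzero rows, so rank(P) = 4.
The column space has dimension equal to the rank: 4.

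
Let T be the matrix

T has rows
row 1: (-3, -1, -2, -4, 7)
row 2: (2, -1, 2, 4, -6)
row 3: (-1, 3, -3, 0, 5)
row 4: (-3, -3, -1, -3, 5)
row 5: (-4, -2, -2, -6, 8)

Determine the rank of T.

Row reduce to echelon form.
R2 ← R2 + (2/3)·R1: [0, -5/3, 2/3, 4/3, -4/3]
R3 ← R3 − (1/3)·R1: [0, 10/3, -7/3, 4/3, 8/3]
R4 ← R4 − R1: [0, -2, 1, 1, -2]
R5 ← R5 − (4/3)·R1: [0, -2/3, 2/3, -2/3, -4/3]
R3 ← R3 + (2)·R2: [0, 0, -1, 4, 0]
R4 ← R4 − (6/5)·R2: [0, 0, 1/5, -3/5, -2/5]
R5 ← R5 − (2/5)·R2: [0, 0, 2/5, -6/5, -4/5]
R4 ← R4 + (1/5)·R3: [0, 0, 0, 1/5, -2/5]
R5 ← R5 + (2/5)·R3: [0, 0, 0, 2/5, -4/5]
R5 ← R5 − (2)·R4: [0, 0, 0, 0, 0]
Echelon form has 4 nonzero rows, so rank(T) = 4.

4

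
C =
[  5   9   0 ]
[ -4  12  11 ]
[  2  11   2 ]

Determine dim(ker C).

Row reduce to echelon form.
R2 ← R2 + (4/5)·R1: [0, 96/5, 11]
R3 ← R3 − (2/5)·R1: [0, 37/5, 2]
R3 ← R3 − (37/96)·R2: [0, 0, -215/96]
3 nonzero rows, so rank(C) = 3.
C has 3 columns; by rank–nullity, nullity = 3 − 3 = 0.

0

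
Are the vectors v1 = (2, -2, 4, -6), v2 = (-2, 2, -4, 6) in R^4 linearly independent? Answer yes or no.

no

Form the matrix with these vectors as rows and row reduce.
R2 ← R2 + R1: [0, 0, 0, 0]
1 nonzero row, so the 2 vectors span a space of dimension 1.
Since 1 < 2, the vectors are linearly dependent.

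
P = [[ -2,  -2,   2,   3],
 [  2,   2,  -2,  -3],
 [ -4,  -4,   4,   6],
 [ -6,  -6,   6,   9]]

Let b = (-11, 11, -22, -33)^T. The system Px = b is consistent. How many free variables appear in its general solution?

3

Row reduce the augmented matrix [P | b].
R2 ← R2 + R1: [0, 0, 0, 0, 0]
R3 ← R3 − (2)·R1: [0, 0, 0, 0, 0]
R4 ← R4 − (3)·R1: [0, 0, 0, 0, 0]
The echelon form has 1 nonzero rows, and every pivot lies in the first 4 columns, so rank(P) = rank([P|b]) = 1.
The system is consistent.
Free variables = (unknowns) − (rank) = 4 − 1 = 3.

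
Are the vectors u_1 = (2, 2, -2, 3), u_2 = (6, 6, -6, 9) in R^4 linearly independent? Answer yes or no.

no

Form the matrix with these vectors as rows and row reduce.
R2 ← R2 − (3)·R1: [0, 0, 0, 0]
1 nonzero row, so the 2 vectors span a space of dimension 1.
Since 1 < 2, the vectors are linearly dependent.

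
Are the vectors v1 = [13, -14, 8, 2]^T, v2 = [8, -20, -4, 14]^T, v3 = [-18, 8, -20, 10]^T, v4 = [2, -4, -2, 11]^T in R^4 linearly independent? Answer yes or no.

Form the matrix with these vectors as rows and row reduce.
R2 ← R2 − (8/13)·R1: [0, -148/13, -116/13, 166/13]
R3 ← R3 + (18/13)·R1: [0, -148/13, -116/13, 166/13]
R4 ← R4 − (2/13)·R1: [0, -24/13, -42/13, 139/13]
R3 ← R3 − R2: [0, 0, 0, 0]
R4 ← R4 − (6/37)·R2: [0, 0, -66/37, 319/37]
Swap R3 ↔ R4
3 nonzero rows, so the 4 vectors span a space of dimension 3.
Since 3 < 4, the vectors are linearly dependent.

no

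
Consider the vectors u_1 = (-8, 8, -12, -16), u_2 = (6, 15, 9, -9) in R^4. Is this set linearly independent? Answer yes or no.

Form the matrix with these vectors as rows and row reduce.
R2 ← R2 + (3/4)·R1: [0, 21, 0, -21]
2 nonzero rows, so the 2 vectors span a space of dimension 2.
Since 2 = 2, the vectors are linearly independent.

yes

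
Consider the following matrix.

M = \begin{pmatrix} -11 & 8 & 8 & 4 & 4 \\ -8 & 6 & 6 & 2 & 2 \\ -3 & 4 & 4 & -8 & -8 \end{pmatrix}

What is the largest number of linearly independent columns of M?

2

Row reduce to echelon form.
R2 ← R2 − (8/11)·R1: [0, 2/11, 2/11, -10/11, -10/11]
R3 ← R3 − (3/11)·R1: [0, 20/11, 20/11, -100/11, -100/11]
R3 ← R3 − (10)·R2: [0, 0, 0, 0, 0]
Echelon form has 2 nonzero rows, so rank(M) = 2.
The rank gives the maximum number of linearly independent columns: 2.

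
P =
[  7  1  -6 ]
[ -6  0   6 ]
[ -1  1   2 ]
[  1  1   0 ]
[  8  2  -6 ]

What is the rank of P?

2

Row reduce to echelon form.
R2 ← R2 + (6/7)·R1: [0, 6/7, 6/7]
R3 ← R3 + (1/7)·R1: [0, 8/7, 8/7]
R4 ← R4 − (1/7)·R1: [0, 6/7, 6/7]
R5 ← R5 − (8/7)·R1: [0, 6/7, 6/7]
R3 ← R3 − (4/3)·R2: [0, 0, 0]
R4 ← R4 − R2: [0, 0, 0]
R5 ← R5 − R2: [0, 0, 0]
Echelon form has 2 nonzero rows, so rank(P) = 2.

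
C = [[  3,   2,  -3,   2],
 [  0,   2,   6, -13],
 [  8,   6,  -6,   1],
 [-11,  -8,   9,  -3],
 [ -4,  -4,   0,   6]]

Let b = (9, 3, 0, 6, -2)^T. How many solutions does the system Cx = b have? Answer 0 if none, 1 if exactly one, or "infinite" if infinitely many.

0

Row reduce the augmented matrix [C | b].
R3 ← R3 − (8/3)·R1: [0, 2/3, 2, -13/3, -24]
R4 ← R4 + (11/3)·R1: [0, -2/3, -2, 13/3, 39]
R5 ← R5 + (4/3)·R1: [0, -4/3, -4, 26/3, 10]
R3 ← R3 − (1/3)·R2: [0, 0, 0, 0, -25]
R4 ← R4 + (1/3)·R2: [0, 0, 0, 0, 40]
R5 ← R5 + (2/3)·R2: [0, 0, 0, 0, 12]
R4 ← R4 + (8/5)·R3: [0, 0, 0, 0, 0]
R5 ← R5 + (12/25)·R3: [0, 0, 0, 0, 0]
The echelon form has 3 nonzero rows; the last pivot sits in the augmented column, so rank(C) = 2 but rank([C|b]) = 3.
Since the ranks differ, the system is inconsistent.
It has no solutions.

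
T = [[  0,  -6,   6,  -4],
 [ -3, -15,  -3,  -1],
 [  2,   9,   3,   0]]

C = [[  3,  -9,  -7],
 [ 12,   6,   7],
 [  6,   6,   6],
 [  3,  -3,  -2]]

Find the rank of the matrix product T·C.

2

First compute TC:
[[-48,  12,   2],
 [-210, -78, -100],
 [132,  54,  67]]
Now row reduce the product.
R2 ← R2 − (35/8)·R1: [0, -261/2, -435/4]
R3 ← R3 + (11/4)·R1: [0, 87, 145/2]
R3 ← R3 + (2/3)·R2: [0, 0, 0]
2 nonzero rows, so rank(TC) = 2.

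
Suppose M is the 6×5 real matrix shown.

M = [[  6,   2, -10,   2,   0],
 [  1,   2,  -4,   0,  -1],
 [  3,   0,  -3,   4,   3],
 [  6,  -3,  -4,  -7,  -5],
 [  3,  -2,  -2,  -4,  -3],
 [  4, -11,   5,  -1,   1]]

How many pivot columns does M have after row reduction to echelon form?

4

Row reduce to echelon form.
R2 ← R2 − (1/6)·R1: [0, 5/3, -7/3, -1/3, -1]
R3 ← R3 − (1/2)·R1: [0, -1, 2, 3, 3]
R4 ← R4 − R1: [0, -5, 6, -9, -5]
R5 ← R5 − (1/2)·R1: [0, -3, 3, -5, -3]
R6 ← R6 − (2/3)·R1: [0, -37/3, 35/3, -7/3, 1]
R3 ← R3 + (3/5)·R2: [0, 0, 3/5, 14/5, 12/5]
R4 ← R4 + (3)·R2: [0, 0, -1, -10, -8]
R5 ← R5 + (9/5)·R2: [0, 0, -6/5, -28/5, -24/5]
R6 ← R6 + (37/5)·R2: [0, 0, -28/5, -24/5, -32/5]
R4 ← R4 + (5/3)·R3: [0, 0, 0, -16/3, -4]
R5 ← R5 + (2)·R3: [0, 0, 0, 0, 0]
R6 ← R6 + (28/3)·R3: [0, 0, 0, 64/3, 16]
R6 ← R6 + (4)·R4: [0, 0, 0, 0, 0]
Echelon form has 4 nonzero rows, so rank(M) = 4.
Each nonzero row contributes one pivot column: 4 pivot columns.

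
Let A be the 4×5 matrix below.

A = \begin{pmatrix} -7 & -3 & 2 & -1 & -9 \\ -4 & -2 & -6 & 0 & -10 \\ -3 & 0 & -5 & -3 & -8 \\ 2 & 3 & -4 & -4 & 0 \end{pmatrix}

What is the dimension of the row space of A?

3

Row reduce to echelon form.
R2 ← R2 − (4/7)·R1: [0, -2/7, -50/7, 4/7, -34/7]
R3 ← R3 − (3/7)·R1: [0, 9/7, -41/7, -18/7, -29/7]
R4 ← R4 + (2/7)·R1: [0, 15/7, -24/7, -30/7, -18/7]
R3 ← R3 + (9/2)·R2: [0, 0, -38, 0, -26]
R4 ← R4 + (15/2)·R2: [0, 0, -57, 0, -39]
R4 ← R4 − (3/2)·R3: [0, 0, 0, 0, 0]
Echelon form has 3 nonzero rows, so rank(A) = 3.
The row space has dimension equal to the rank: 3.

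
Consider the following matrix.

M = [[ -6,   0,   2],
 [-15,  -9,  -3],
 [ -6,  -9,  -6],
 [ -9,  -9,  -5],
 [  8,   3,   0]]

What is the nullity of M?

1

Row reduce to echelon form.
R2 ← R2 − (5/2)·R1: [0, -9, -8]
R3 ← R3 − R1: [0, -9, -8]
R4 ← R4 − (3/2)·R1: [0, -9, -8]
R5 ← R5 + (4/3)·R1: [0, 3, 8/3]
R3 ← R3 − R2: [0, 0, 0]
R4 ← R4 − R2: [0, 0, 0]
R5 ← R5 + (1/3)·R2: [0, 0, 0]
2 nonzero rows, so rank(M) = 2.
M has 3 columns; by rank–nullity, nullity = 3 − 2 = 1.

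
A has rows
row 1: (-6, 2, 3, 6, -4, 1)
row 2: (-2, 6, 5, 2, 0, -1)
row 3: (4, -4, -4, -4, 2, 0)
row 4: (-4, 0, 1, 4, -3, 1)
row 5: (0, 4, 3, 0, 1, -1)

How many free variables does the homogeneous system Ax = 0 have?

4

Row reduce to echelon form.
R2 ← R2 − (1/3)·R1: [0, 16/3, 4, 0, 4/3, -4/3]
R3 ← R3 + (2/3)·R1: [0, -8/3, -2, 0, -2/3, 2/3]
R4 ← R4 − (2/3)·R1: [0, -4/3, -1, 0, -1/3, 1/3]
R3 ← R3 + (1/2)·R2: [0, 0, 0, 0, 0, 0]
R4 ← R4 + (1/4)·R2: [0, 0, 0, 0, 0, 0]
R5 ← R5 − (3/4)·R2: [0, 0, 0, 0, 0, 0]
2 nonzero rows, so rank(A) = 2.
A has 6 columns; by rank–nullity, nullity = 6 − 2 = 4.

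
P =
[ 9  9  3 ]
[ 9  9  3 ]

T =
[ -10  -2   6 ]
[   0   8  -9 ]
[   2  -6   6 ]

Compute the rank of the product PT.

First compute PT:
[[-84,  36,  -9],
 [-84,  36,  -9]]
Now row reduce the product.
R2 ← R2 − R1: [0, 0, 0]
1 nonzero row, so rank(PT) = 1.

1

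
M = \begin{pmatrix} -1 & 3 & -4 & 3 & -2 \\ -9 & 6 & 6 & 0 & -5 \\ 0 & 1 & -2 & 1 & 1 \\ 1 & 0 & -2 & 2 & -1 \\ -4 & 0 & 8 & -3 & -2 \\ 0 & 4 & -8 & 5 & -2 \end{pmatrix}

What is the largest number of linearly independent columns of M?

Row reduce to echelon form.
R2 ← R2 − (9)·R1: [0, -21, 42, -27, 13]
R4 ← R4 + R1: [0, 3, -6, 5, -3]
R5 ← R5 − (4)·R1: [0, -12, 24, -15, 6]
R3 ← R3 + (1/21)·R2: [0, 0, 0, -2/7, 34/21]
R4 ← R4 + (1/7)·R2: [0, 0, 0, 8/7, -8/7]
R5 ← R5 − (4/7)·R2: [0, 0, 0, 3/7, -10/7]
R6 ← R6 + (4/21)·R2: [0, 0, 0, -1/7, 10/21]
R4 ← R4 + (4)·R3: [0, 0, 0, 0, 16/3]
R5 ← R5 + (3/2)·R3: [0, 0, 0, 0, 1]
R6 ← R6 − (1/2)·R3: [0, 0, 0, 0, -1/3]
R5 ← R5 − (3/16)·R4: [0, 0, 0, 0, 0]
R6 ← R6 + (1/16)·R4: [0, 0, 0, 0, 0]
Echelon form has 4 nonzero rows, so rank(M) = 4.
The rank gives the maximum number of linearly independent columns: 4.

4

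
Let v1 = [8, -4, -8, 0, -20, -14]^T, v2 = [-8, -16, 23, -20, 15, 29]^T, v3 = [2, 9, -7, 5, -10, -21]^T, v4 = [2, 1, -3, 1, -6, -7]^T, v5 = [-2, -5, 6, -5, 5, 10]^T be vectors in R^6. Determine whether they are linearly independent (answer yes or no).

no

Form the matrix with these vectors as rows and row reduce.
R2 ← R2 + R1: [0, -20, 15, -20, -5, 15]
R3 ← R3 − (1/4)·R1: [0, 10, -5, 5, -5, -35/2]
R4 ← R4 − (1/4)·R1: [0, 2, -1, 1, -1, -7/2]
R5 ← R5 + (1/4)·R1: [0, -6, 4, -5, 0, 13/2]
R3 ← R3 + (1/2)·R2: [0, 0, 5/2, -5, -15/2, -10]
R4 ← R4 + (1/10)·R2: [0, 0, 1/2, -1, -3/2, -2]
R5 ← R5 − (3/10)·R2: [0, 0, -1/2, 1, 3/2, 2]
R4 ← R4 − (1/5)·R3: [0, 0, 0, 0, 0, 0]
R5 ← R5 + (1/5)·R3: [0, 0, 0, 0, 0, 0]
3 nonzero rows, so the 5 vectors span a space of dimension 3.
Since 3 < 5, the vectors are linearly dependent.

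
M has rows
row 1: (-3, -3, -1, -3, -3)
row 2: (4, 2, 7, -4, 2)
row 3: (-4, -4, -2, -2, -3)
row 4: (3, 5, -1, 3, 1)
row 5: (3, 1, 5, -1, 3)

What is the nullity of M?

1

Row reduce to echelon form.
R2 ← R2 + (4/3)·R1: [0, -2, 17/3, -8, -2]
R3 ← R3 − (4/3)·R1: [0, 0, -2/3, 2, 1]
R4 ← R4 + R1: [0, 2, -2, 0, -2]
R5 ← R5 + R1: [0, -2, 4, -4, 0]
R4 ← R4 + R2: [0, 0, 11/3, -8, -4]
R5 ← R5 − R2: [0, 0, -5/3, 4, 2]
R4 ← R4 + (11/2)·R3: [0, 0, 0, 3, 3/2]
R5 ← R5 − (5/2)·R3: [0, 0, 0, -1, -1/2]
R5 ← R5 + (1/3)·R4: [0, 0, 0, 0, 0]
4 nonzero rows, so rank(M) = 4.
M has 5 columns; by rank–nullity, nullity = 5 − 4 = 1.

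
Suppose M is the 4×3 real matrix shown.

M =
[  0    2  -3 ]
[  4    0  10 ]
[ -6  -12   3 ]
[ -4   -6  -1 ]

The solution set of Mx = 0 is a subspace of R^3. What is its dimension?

1

Row reduce to echelon form.
Swap R1 ↔ R2
R3 ← R3 + (3/2)·R1: [0, -12, 18]
R4 ← R4 + R1: [0, -6, 9]
R3 ← R3 + (6)·R2: [0, 0, 0]
R4 ← R4 + (3)·R2: [0, 0, 0]
2 nonzero rows, so rank(M) = 2.
M has 3 columns; by rank–nullity, nullity = 3 − 2 = 1.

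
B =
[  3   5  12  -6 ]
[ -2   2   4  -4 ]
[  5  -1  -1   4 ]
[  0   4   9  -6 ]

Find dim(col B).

2

Row reduce to echelon form.
R2 ← R2 + (2/3)·R1: [0, 16/3, 12, -8]
R3 ← R3 − (5/3)·R1: [0, -28/3, -21, 14]
R3 ← R3 + (7/4)·R2: [0, 0, 0, 0]
R4 ← R4 − (3/4)·R2: [0, 0, 0, 0]
Echelon form has 2 nonzero rows, so rank(B) = 2.
The column space has dimension equal to the rank: 2.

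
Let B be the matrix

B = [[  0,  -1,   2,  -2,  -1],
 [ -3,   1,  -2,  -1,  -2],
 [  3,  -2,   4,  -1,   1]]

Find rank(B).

2

Row reduce to echelon form.
Swap R1 ↔ R2
R3 ← R3 + R1: [0, -1, 2, -2, -1]
R3 ← R3 − R2: [0, 0, 0, 0, 0]
Echelon form has 2 nonzero rows, so rank(B) = 2.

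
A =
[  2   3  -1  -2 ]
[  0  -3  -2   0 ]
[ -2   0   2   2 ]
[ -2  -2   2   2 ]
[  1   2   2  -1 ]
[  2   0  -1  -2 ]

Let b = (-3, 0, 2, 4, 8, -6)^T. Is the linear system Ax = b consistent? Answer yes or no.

no

Row reduce the augmented matrix [A | b].
R3 ← R3 + R1: [0, 3, 1, 0, -1]
R4 ← R4 + R1: [0, 1, 1, 0, 1]
R5 ← R5 − (1/2)·R1: [0, 1/2, 5/2, 0, 19/2]
R6 ← R6 − R1: [0, -3, 0, 0, -3]
R3 ← R3 + R2: [0, 0, -1, 0, -1]
R4 ← R4 + (1/3)·R2: [0, 0, 1/3, 0, 1]
R5 ← R5 + (1/6)·R2: [0, 0, 13/6, 0, 19/2]
R6 ← R6 − R2: [0, 0, 2, 0, -3]
R4 ← R4 + (1/3)·R3: [0, 0, 0, 0, 2/3]
R5 ← R5 + (13/6)·R3: [0, 0, 0, 0, 22/3]
R6 ← R6 + (2)·R3: [0, 0, 0, 0, -5]
R5 ← R5 − (11)·R4: [0, 0, 0, 0, 0]
R6 ← R6 + (15/2)·R4: [0, 0, 0, 0, 0]
The echelon form has 4 nonzero rows; the last pivot sits in the augmented column, so rank(A) = 3 but rank([A|b]) = 4.
Since the ranks differ, the system is inconsistent.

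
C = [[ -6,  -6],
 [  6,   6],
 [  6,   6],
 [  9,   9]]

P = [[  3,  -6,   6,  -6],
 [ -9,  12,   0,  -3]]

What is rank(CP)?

First compute CP:
[[ 36, -36, -36,  54],
 [-36,  36,  36, -54],
 [-36,  36,  36, -54],
 [-54,  54,  54, -81]]
Now row reduce the product.
R2 ← R2 + R1: [0, 0, 0, 0]
R3 ← R3 + R1: [0, 0, 0, 0]
R4 ← R4 + (3/2)·R1: [0, 0, 0, 0]
1 nonzero row, so rank(CP) = 1.

1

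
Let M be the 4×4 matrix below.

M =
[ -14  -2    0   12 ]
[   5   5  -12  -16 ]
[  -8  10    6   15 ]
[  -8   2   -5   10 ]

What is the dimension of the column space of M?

4

Row reduce to echelon form.
R2 ← R2 + (5/14)·R1: [0, 30/7, -12, -82/7]
R3 ← R3 − (4/7)·R1: [0, 78/7, 6, 57/7]
R4 ← R4 − (4/7)·R1: [0, 22/7, -5, 22/7]
R3 ← R3 − (13/5)·R2: [0, 0, 186/5, 193/5]
R4 ← R4 − (11/15)·R2: [0, 0, 19/5, 176/15]
R4 ← R4 − (19/186)·R3: [0, 0, 0, 483/62]
Echelon form has 4 nonzero rows, so rank(M) = 4.
The column space has dimension equal to the rank: 4.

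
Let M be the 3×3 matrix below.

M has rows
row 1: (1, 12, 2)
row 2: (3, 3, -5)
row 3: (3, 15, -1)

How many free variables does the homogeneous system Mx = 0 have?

1

Row reduce to echelon form.
R2 ← R2 − (3)·R1: [0, -33, -11]
R3 ← R3 − (3)·R1: [0, -21, -7]
R3 ← R3 − (7/11)·R2: [0, 0, 0]
2 nonzero rows, so rank(M) = 2.
M has 3 columns; by rank–nullity, nullity = 3 − 2 = 1.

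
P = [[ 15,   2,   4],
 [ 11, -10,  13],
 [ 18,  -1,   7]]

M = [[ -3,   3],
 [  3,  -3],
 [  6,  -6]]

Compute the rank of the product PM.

1

First compute PM:
[[-15,  15],
 [ 15, -15],
 [-15,  15]]
Now row reduce the product.
R2 ← R2 + R1: [0, 0]
R3 ← R3 − R1: [0, 0]
1 nonzero row, so rank(PM) = 1.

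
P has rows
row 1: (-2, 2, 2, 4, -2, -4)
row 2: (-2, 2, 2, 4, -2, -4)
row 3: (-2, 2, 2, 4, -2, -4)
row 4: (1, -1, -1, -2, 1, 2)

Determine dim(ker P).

Row reduce to echelon form.
R2 ← R2 − R1: [0, 0, 0, 0, 0, 0]
R3 ← R3 − R1: [0, 0, 0, 0, 0, 0]
R4 ← R4 + (1/2)·R1: [0, 0, 0, 0, 0, 0]
1 nonzero row, so rank(P) = 1.
P has 6 columns; by rank–nullity, nullity = 6 − 1 = 5.

5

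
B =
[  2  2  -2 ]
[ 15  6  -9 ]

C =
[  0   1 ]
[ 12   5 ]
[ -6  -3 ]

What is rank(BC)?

First compute BC:
[[ 36,  18],
 [126,  72]]
Now row reduce the product.
R2 ← R2 − (7/2)·R1: [0, 9]
2 nonzero rows, so rank(BC) = 2.

2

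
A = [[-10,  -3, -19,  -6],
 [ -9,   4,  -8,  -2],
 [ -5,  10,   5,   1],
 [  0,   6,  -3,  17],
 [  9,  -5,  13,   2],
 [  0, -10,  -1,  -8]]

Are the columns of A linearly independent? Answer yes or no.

yes

Row reduce A to echelon form.
R2 ← R2 − (9/10)·R1: [0, 67/10, 91/10, 17/5]
R3 ← R3 − (1/2)·R1: [0, 23/2, 29/2, 4]
R5 ← R5 + (9/10)·R1: [0, -77/10, -41/10, -17/5]
R3 ← R3 − (115/67)·R2: [0, 0, -75/67, -123/67]
R4 ← R4 − (60/67)·R2: [0, 0, -747/67, 935/67]
R5 ← R5 + (77/67)·R2: [0, 0, 426/67, 34/67]
R6 ← R6 + (100/67)·R2: [0, 0, 843/67, -196/67]
R4 ← R4 − (249/25)·R3: [0, 0, 0, 806/25]
R5 ← R5 + (142/25)·R3: [0, 0, 0, -248/25]
R6 ← R6 + (281/25)·R3: [0, 0, 0, -589/25]
R5 ← R5 + (4/13)·R4: [0, 0, 0, 0]
R6 ← R6 + (19/26)·R4: [0, 0, 0, 0]
4 pivots among 4 columns.
Every column is a pivot column, so the columns are linearly independent.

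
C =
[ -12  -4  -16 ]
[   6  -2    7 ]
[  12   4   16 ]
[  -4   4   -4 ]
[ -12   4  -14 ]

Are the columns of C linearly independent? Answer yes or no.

Row reduce C to echelon form.
R2 ← R2 + (1/2)·R1: [0, -4, -1]
R3 ← R3 + R1: [0, 0, 0]
R4 ← R4 − (1/3)·R1: [0, 16/3, 4/3]
R5 ← R5 − R1: [0, 8, 2]
R4 ← R4 + (4/3)·R2: [0, 0, 0]
R5 ← R5 + (2)·R2: [0, 0, 0]
2 pivots among 3 columns.
Only 2 < 3 pivot columns, so the columns are linearly dependent.

no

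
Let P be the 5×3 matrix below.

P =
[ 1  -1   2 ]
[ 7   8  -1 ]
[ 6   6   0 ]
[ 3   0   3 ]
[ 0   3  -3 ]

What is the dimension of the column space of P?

2

Row reduce to echelon form.
R2 ← R2 − (7)·R1: [0, 15, -15]
R3 ← R3 − (6)·R1: [0, 12, -12]
R4 ← R4 − (3)·R1: [0, 3, -3]
R3 ← R3 − (4/5)·R2: [0, 0, 0]
R4 ← R4 − (1/5)·R2: [0, 0, 0]
R5 ← R5 − (1/5)·R2: [0, 0, 0]
Echelon form has 2 nonzero rows, so rank(P) = 2.
The column space has dimension equal to the rank: 2.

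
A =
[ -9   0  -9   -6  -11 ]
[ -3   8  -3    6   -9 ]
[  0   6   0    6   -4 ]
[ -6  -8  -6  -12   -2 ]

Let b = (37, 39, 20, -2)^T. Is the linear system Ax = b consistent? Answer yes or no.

yes

Row reduce the augmented matrix [A | b].
R2 ← R2 − (1/3)·R1: [0, 8, 0, 8, -16/3, 80/3]
R4 ← R4 − (2/3)·R1: [0, -8, 0, -8, 16/3, -80/3]
R3 ← R3 − (3/4)·R2: [0, 0, 0, 0, 0, 0]
R4 ← R4 + R2: [0, 0, 0, 0, 0, 0]
The echelon form has 2 nonzero rows, and every pivot lies in the first 5 columns, so rank(A) = rank([A|b]) = 2.
The system is consistent.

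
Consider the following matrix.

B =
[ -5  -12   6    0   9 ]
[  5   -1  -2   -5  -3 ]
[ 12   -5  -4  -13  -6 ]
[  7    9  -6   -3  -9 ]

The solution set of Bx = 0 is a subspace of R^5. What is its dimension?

3

Row reduce to echelon form.
R2 ← R2 + R1: [0, -13, 4, -5, 6]
R3 ← R3 + (12/5)·R1: [0, -169/5, 52/5, -13, 78/5]
R4 ← R4 + (7/5)·R1: [0, -39/5, 12/5, -3, 18/5]
R3 ← R3 − (13/5)·R2: [0, 0, 0, 0, 0]
R4 ← R4 − (3/5)·R2: [0, 0, 0, 0, 0]
2 nonzero rows, so rank(B) = 2.
B has 5 columns; by rank–nullity, nullity = 5 − 2 = 3.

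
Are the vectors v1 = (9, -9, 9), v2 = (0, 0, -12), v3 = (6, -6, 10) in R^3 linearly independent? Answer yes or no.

no

Form the matrix with these vectors as rows and row reduce.
R3 ← R3 − (2/3)·R1: [0, 0, 4]
R3 ← R3 + (1/3)·R2: [0, 0, 0]
2 nonzero rows, so the 3 vectors span a space of dimension 2.
Since 2 < 3, the vectors are linearly dependent.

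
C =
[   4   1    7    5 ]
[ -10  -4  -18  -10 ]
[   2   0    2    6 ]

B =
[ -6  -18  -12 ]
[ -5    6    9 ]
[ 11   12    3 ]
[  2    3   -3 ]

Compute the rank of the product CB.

3

First compute CB:
[[ 58,  33, -33],
 [-138, -90,  60],
 [ 22,   6, -36]]
Now row reduce the product.
R2 ← R2 + (69/29)·R1: [0, -333/29, -537/29]
R3 ← R3 − (11/29)·R1: [0, -189/29, -681/29]
R3 ← R3 − (21/37)·R2: [0, 0, -480/37]
3 nonzero rows, so rank(CB) = 3.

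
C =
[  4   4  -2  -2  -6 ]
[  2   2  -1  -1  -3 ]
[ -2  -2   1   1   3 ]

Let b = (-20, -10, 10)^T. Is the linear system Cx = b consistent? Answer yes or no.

yes

Row reduce the augmented matrix [C | b].
R2 ← R2 − (1/2)·R1: [0, 0, 0, 0, 0, 0]
R3 ← R3 + (1/2)·R1: [0, 0, 0, 0, 0, 0]
The echelon form has 1 nonzero rows, and every pivot lies in the first 5 columns, so rank(C) = rank([C|b]) = 1.
The system is consistent.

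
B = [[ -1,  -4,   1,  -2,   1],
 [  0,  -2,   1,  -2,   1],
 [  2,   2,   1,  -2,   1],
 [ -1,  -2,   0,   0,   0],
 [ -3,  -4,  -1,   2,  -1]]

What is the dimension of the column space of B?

Row reduce to echelon form.
R3 ← R3 + (2)·R1: [0, -6, 3, -6, 3]
R4 ← R4 − R1: [0, 2, -1, 2, -1]
R5 ← R5 − (3)·R1: [0, 8, -4, 8, -4]
R3 ← R3 − (3)·R2: [0, 0, 0, 0, 0]
R4 ← R4 + R2: [0, 0, 0, 0, 0]
R5 ← R5 + (4)·R2: [0, 0, 0, 0, 0]
Echelon form has 2 nonzero rows, so rank(B) = 2.
The column space has dimension equal to the rank: 2.

2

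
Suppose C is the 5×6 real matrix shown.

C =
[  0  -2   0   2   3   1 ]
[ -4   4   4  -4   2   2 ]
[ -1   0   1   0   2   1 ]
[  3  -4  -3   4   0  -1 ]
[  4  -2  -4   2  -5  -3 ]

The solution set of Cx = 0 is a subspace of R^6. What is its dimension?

Row reduce to echelon form.
Swap R1 ↔ R2
R3 ← R3 − (1/4)·R1: [0, -1, 0, 1, 3/2, 1/2]
R4 ← R4 + (3/4)·R1: [0, -1, 0, 1, 3/2, 1/2]
R5 ← R5 + R1: [0, 2, 0, -2, -3, -1]
R3 ← R3 − (1/2)·R2: [0, 0, 0, 0, 0, 0]
R4 ← R4 − (1/2)·R2: [0, 0, 0, 0, 0, 0]
R5 ← R5 + R2: [0, 0, 0, 0, 0, 0]
2 nonzero rows, so rank(C) = 2.
C has 6 columns; by rank–nullity, nullity = 6 − 2 = 4.

4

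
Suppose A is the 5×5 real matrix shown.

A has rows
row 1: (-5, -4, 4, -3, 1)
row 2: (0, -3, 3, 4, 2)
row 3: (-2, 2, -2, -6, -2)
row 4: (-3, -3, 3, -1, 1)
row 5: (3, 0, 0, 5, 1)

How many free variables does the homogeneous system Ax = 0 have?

3

Row reduce to echelon form.
R3 ← R3 − (2/5)·R1: [0, 18/5, -18/5, -24/5, -12/5]
R4 ← R4 − (3/5)·R1: [0, -3/5, 3/5, 4/5, 2/5]
R5 ← R5 + (3/5)·R1: [0, -12/5, 12/5, 16/5, 8/5]
R3 ← R3 + (6/5)·R2: [0, 0, 0, 0, 0]
R4 ← R4 − (1/5)·R2: [0, 0, 0, 0, 0]
R5 ← R5 − (4/5)·R2: [0, 0, 0, 0, 0]
2 nonzero rows, so rank(A) = 2.
A has 5 columns; by rank–nullity, nullity = 5 − 2 = 3.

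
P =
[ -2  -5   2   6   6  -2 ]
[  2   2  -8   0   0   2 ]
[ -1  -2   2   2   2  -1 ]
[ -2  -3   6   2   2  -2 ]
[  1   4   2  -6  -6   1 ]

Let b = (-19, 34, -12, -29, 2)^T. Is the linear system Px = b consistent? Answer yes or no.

Row reduce the augmented matrix [P | b].
R2 ← R2 + R1: [0, -3, -6, 6, 6, 0, 15]
R3 ← R3 − (1/2)·R1: [0, 1/2, 1, -1, -1, 0, -5/2]
R4 ← R4 − R1: [0, 2, 4, -4, -4, 0, -10]
R5 ← R5 + (1/2)·R1: [0, 3/2, 3, -3, -3, 0, -15/2]
R3 ← R3 + (1/6)·R2: [0, 0, 0, 0, 0, 0, 0]
R4 ← R4 + (2/3)·R2: [0, 0, 0, 0, 0, 0, 0]
R5 ← R5 + (1/2)·R2: [0, 0, 0, 0, 0, 0, 0]
The echelon form has 2 nonzero rows, and every pivot lies in the first 6 columns, so rank(P) = rank([P|b]) = 2.
The system is consistent.

yes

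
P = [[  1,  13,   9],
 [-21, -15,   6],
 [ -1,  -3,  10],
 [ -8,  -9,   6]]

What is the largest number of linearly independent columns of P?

3

Row reduce to echelon form.
R2 ← R2 + (21)·R1: [0, 258, 195]
R3 ← R3 + R1: [0, 10, 19]
R4 ← R4 + (8)·R1: [0, 95, 78]
R3 ← R3 − (5/129)·R2: [0, 0, 492/43]
R4 ← R4 − (95/258)·R2: [0, 0, 533/86]
R4 ← R4 − (13/24)·R3: [0, 0, 0]
Echelon form has 3 nonzero rows, so rank(P) = 3.
The rank gives the maximum number of linearly independent columns: 3.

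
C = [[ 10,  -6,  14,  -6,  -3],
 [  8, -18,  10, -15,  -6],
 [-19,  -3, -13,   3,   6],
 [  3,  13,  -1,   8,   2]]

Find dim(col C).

4

Row reduce to echelon form.
R2 ← R2 − (4/5)·R1: [0, -66/5, -6/5, -51/5, -18/5]
R3 ← R3 + (19/10)·R1: [0, -72/5, 68/5, -42/5, 3/10]
R4 ← R4 − (3/10)·R1: [0, 74/5, -26/5, 49/5, 29/10]
R3 ← R3 − (12/11)·R2: [0, 0, 164/11, 30/11, 93/22]
R4 ← R4 + (37/33)·R2: [0, 0, -72/11, -18/11, -25/22]
R4 ← R4 + (18/41)·R3: [0, 0, 0, -18/41, 59/82]
Echelon form has 4 nonzero rows, so rank(C) = 4.
The column space has dimension equal to the rank: 4.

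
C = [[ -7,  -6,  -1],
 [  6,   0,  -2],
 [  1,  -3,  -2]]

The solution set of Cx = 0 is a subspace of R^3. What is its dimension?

Row reduce to echelon form.
R2 ← R2 + (6/7)·R1: [0, -36/7, -20/7]
R3 ← R3 + (1/7)·R1: [0, -27/7, -15/7]
R3 ← R3 − (3/4)·R2: [0, 0, 0]
2 nonzero rows, so rank(C) = 2.
C has 3 columns; by rank–nullity, nullity = 3 − 2 = 1.

1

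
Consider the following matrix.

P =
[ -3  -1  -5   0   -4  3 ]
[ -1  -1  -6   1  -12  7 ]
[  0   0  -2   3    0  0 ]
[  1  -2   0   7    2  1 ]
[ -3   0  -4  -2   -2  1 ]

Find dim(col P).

Row reduce to echelon form.
R2 ← R2 − (1/3)·R1: [0, -2/3, -13/3, 1, -32/3, 6]
R4 ← R4 + (1/3)·R1: [0, -7/3, -5/3, 7, 2/3, 2]
R5 ← R5 − R1: [0, 1, 1, -2, 2, -2]
R4 ← R4 − (7/2)·R2: [0, 0, 27/2, 7/2, 38, -19]
R5 ← R5 + (3/2)·R2: [0, 0, -11/2, -1/2, -14, 7]
R4 ← R4 + (27/4)·R3: [0, 0, 0, 95/4, 38, -19]
R5 ← R5 − (11/4)·R3: [0, 0, 0, -35/4, -14, 7]
R5 ← R5 + (7/19)·R4: [0, 0, 0, 0, 0, 0]
Echelon form has 4 nonzero rows, so rank(P) = 4.
The column space has dimension equal to the rank: 4.

4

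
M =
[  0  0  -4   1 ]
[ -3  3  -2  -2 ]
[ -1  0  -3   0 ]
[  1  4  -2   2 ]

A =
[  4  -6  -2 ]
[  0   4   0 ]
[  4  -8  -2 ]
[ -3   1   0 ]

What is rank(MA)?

3

First compute MA:
[[-19,  33,   8],
 [-14,  44,  10],
 [-16,  30,   8],
 [-10,  28,   2]]
Now row reduce the product.
R2 ← R2 − (14/19)·R1: [0, 374/19, 78/19]
R3 ← R3 − (16/19)·R1: [0, 42/19, 24/19]
R4 ← R4 − (10/19)·R1: [0, 202/19, -42/19]
R3 ← R3 − (21/187)·R2: [0, 0, 150/187]
R4 ← R4 − (101/187)·R2: [0, 0, -828/187]
R4 ← R4 + (138/25)·R3: [0, 0, 0]
3 nonzero rows, so rank(MA) = 3.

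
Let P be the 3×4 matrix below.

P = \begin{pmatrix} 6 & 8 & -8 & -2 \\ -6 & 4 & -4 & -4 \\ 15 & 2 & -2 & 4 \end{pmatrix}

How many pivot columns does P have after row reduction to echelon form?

Row reduce to echelon form.
R2 ← R2 + R1: [0, 12, -12, -6]
R3 ← R3 − (5/2)·R1: [0, -18, 18, 9]
R3 ← R3 + (3/2)·R2: [0, 0, 0, 0]
Echelon form has 2 nonzero rows, so rank(P) = 2.
Each nonzero row contributes one pivot column: 2 pivot columns.

2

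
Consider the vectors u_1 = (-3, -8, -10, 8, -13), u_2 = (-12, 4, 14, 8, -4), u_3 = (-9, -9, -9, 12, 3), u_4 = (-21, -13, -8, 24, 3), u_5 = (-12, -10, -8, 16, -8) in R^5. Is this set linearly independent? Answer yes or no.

no

Form the matrix with these vectors as rows and row reduce.
R2 ← R2 − (4)·R1: [0, 36, 54, -24, 48]
R3 ← R3 − (3)·R1: [0, 15, 21, -12, 42]
R4 ← R4 − (7)·R1: [0, 43, 62, -32, 94]
R5 ← R5 − (4)·R1: [0, 22, 32, -16, 44]
R3 ← R3 − (5/12)·R2: [0, 0, -3/2, -2, 22]
R4 ← R4 − (43/36)·R2: [0, 0, -5/2, -10/3, 110/3]
R5 ← R5 − (11/18)·R2: [0, 0, -1, -4/3, 44/3]
R4 ← R4 − (5/3)·R3: [0, 0, 0, 0, 0]
R5 ← R5 − (2/3)·R3: [0, 0, 0, 0, 0]
3 nonzero rows, so the 5 vectors span a space of dimension 3.
Since 3 < 5, the vectors are linearly dependent.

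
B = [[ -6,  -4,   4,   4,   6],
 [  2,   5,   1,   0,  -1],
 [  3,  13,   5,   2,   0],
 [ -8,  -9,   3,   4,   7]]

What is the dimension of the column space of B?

2

Row reduce to echelon form.
R2 ← R2 + (1/3)·R1: [0, 11/3, 7/3, 4/3, 1]
R3 ← R3 + (1/2)·R1: [0, 11, 7, 4, 3]
R4 ← R4 − (4/3)·R1: [0, -11/3, -7/3, -4/3, -1]
R3 ← R3 − (3)·R2: [0, 0, 0, 0, 0]
R4 ← R4 + R2: [0, 0, 0, 0, 0]
Echelon form has 2 nonzero rows, so rank(B) = 2.
The column space has dimension equal to the rank: 2.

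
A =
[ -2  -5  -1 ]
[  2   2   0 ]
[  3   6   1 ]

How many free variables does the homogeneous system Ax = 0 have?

1

Row reduce to echelon form.
R2 ← R2 + R1: [0, -3, -1]
R3 ← R3 + (3/2)·R1: [0, -3/2, -1/2]
R3 ← R3 − (1/2)·R2: [0, 0, 0]
2 nonzero rows, so rank(A) = 2.
A has 3 columns; by rank–nullity, nullity = 3 − 2 = 1.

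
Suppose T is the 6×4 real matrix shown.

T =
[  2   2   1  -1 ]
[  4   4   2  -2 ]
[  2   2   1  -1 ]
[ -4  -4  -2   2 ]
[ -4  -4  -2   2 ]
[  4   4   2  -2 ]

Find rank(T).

1

Row reduce to echelon form.
R2 ← R2 − (2)·R1: [0, 0, 0, 0]
R3 ← R3 − R1: [0, 0, 0, 0]
R4 ← R4 + (2)·R1: [0, 0, 0, 0]
R5 ← R5 + (2)·R1: [0, 0, 0, 0]
R6 ← R6 − (2)·R1: [0, 0, 0, 0]
Echelon form has 1 nonzero row, so rank(T) = 1.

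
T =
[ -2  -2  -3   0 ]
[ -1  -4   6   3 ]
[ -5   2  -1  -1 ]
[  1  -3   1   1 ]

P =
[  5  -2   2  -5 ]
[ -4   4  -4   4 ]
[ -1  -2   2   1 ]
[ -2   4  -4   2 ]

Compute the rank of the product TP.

2

First compute TP:
[[  1,   2,  -2,  -1],
 [ -1, -14,  14,   1],
 [-30,  16, -16,  30],
 [ 14, -12,  12, -14]]
Now row reduce the product.
R2 ← R2 + R1: [0, -12, 12, 0]
R3 ← R3 + (30)·R1: [0, 76, -76, 0]
R4 ← R4 − (14)·R1: [0, -40, 40, 0]
R3 ← R3 + (19/3)·R2: [0, 0, 0, 0]
R4 ← R4 − (10/3)·R2: [0, 0, 0, 0]
2 nonzero rows, so rank(TP) = 2.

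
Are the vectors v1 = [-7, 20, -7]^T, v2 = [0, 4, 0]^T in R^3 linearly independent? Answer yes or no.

Form the matrix with these vectors as rows and row reduce.
2 nonzero rows, so the 2 vectors span a space of dimension 2.
Since 2 = 2, the vectors are linearly independent.

yes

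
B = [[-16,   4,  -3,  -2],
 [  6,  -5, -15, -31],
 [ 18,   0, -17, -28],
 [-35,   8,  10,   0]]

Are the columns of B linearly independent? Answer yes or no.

yes

Row reduce B to echelon form.
R2 ← R2 + (3/8)·R1: [0, -7/2, -129/8, -127/4]
R3 ← R3 + (9/8)·R1: [0, 9/2, -163/8, -121/4]
R4 ← R4 − (35/16)·R1: [0, -3/4, 265/16, 35/8]
R3 ← R3 + (9/7)·R2: [0, 0, -1151/28, -995/14]
R4 ← R4 − (3/14)·R2: [0, 0, 1121/56, 313/28]
R4 ← R4 + (1121/2302)·R3: [0, 0, 0, -26969/1151]
4 pivots among 4 columns.
Every column is a pivot column, so the columns are linearly independent.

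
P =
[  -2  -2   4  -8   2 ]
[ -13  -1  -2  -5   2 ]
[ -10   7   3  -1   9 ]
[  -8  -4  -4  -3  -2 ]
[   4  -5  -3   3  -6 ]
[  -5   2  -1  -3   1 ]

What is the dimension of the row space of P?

Row reduce to echelon form.
R2 ← R2 − (13/2)·R1: [0, 12, -28, 47, -11]
R3 ← R3 − (5)·R1: [0, 17, -17, 39, -1]
R4 ← R4 − (4)·R1: [0, 4, -20, 29, -10]
R5 ← R5 + (2)·R1: [0, -9, 5, -13, -2]
R6 ← R6 − (5/2)·R1: [0, 7, -11, 17, -4]
R3 ← R3 − (17/12)·R2: [0, 0, 68/3, -331/12, 175/12]
R4 ← R4 − (1/3)·R2: [0, 0, -32/3, 40/3, -19/3]
R5 ← R5 + (3/4)·R2: [0, 0, -16, 89/4, -41/4]
R6 ← R6 − (7/12)·R2: [0, 0, 16/3, -125/12, 29/12]
R4 ← R4 + (8/17)·R3: [0, 0, 0, 6/17, 9/17]
R5 ← R5 + (12/17)·R3: [0, 0, 0, 189/68, 3/68]
R6 ← R6 − (4/17)·R3: [0, 0, 0, -267/68, -69/68]
R5 ← R5 − (63/8)·R4: [0, 0, 0, 0, -33/8]
R6 ← R6 + (89/8)·R4: [0, 0, 0, 0, 39/8]
R6 ← R6 + (13/11)·R5: [0, 0, 0, 0, 0]
Echelon form has 5 nonzero rows, so rank(P) = 5.
The row space has dimension equal to the rank: 5.

5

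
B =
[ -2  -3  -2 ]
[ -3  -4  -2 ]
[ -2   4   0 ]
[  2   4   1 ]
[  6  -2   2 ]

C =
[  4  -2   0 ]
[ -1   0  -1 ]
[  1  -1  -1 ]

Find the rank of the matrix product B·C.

2

First compute BC:
[[ -7,   6,   5],
 [-10,   8,   6],
 [-12,   4,  -4],
 [  5,  -5,  -5],
 [ 28, -14,   0]]
Now row reduce the product.
R2 ← R2 − (10/7)·R1: [0, -4/7, -8/7]
R3 ← R3 − (12/7)·R1: [0, -44/7, -88/7]
R4 ← R4 + (5/7)·R1: [0, -5/7, -10/7]
R5 ← R5 + (4)·R1: [0, 10, 20]
R3 ← R3 − (11)·R2: [0, 0, 0]
R4 ← R4 − (5/4)·R2: [0, 0, 0]
R5 ← R5 + (35/2)·R2: [0, 0, 0]
2 nonzero rows, so rank(BC) = 2.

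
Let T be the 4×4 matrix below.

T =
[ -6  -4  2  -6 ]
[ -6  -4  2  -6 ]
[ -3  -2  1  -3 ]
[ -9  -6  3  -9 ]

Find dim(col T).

1

Row reduce to echelon form.
R2 ← R2 − R1: [0, 0, 0, 0]
R3 ← R3 − (1/2)·R1: [0, 0, 0, 0]
R4 ← R4 − (3/2)·R1: [0, 0, 0, 0]
Echelon form has 1 nonzero row, so rank(T) = 1.
The column space has dimension equal to the rank: 1.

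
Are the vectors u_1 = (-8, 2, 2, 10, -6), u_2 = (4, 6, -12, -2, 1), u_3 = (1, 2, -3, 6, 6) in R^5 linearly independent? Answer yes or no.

Form the matrix with these vectors as rows and row reduce.
R2 ← R2 + (1/2)·R1: [0, 7, -11, 3, -2]
R3 ← R3 + (1/8)·R1: [0, 9/4, -11/4, 29/4, 21/4]
R3 ← R3 − (9/28)·R2: [0, 0, 11/14, 44/7, 165/28]
3 nonzero rows, so the 3 vectors span a space of dimension 3.
Since 3 = 3, the vectors are linearly independent.

yes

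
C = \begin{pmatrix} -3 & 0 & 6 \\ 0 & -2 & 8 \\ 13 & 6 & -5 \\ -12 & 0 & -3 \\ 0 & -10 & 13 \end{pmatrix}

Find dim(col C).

3

Row reduce to echelon form.
R3 ← R3 + (13/3)·R1: [0, 6, 21]
R4 ← R4 − (4)·R1: [0, 0, -27]
R3 ← R3 + (3)·R2: [0, 0, 45]
R5 ← R5 − (5)·R2: [0, 0, -27]
R4 ← R4 + (3/5)·R3: [0, 0, 0]
R5 ← R5 + (3/5)·R3: [0, 0, 0]
Echelon form has 3 nonzero rows, so rank(C) = 3.
The column space has dimension equal to the rank: 3.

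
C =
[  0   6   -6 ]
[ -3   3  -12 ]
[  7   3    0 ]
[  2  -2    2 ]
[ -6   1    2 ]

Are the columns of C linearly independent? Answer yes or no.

Row reduce C to echelon form.
Swap R1 ↔ R2
R3 ← R3 + (7/3)·R1: [0, 10, -28]
R4 ← R4 + (2/3)·R1: [0, 0, -6]
R5 ← R5 − (2)·R1: [0, -5, 26]
R3 ← R3 − (5/3)·R2: [0, 0, -18]
R5 ← R5 + (5/6)·R2: [0, 0, 21]
R4 ← R4 − (1/3)·R3: [0, 0, 0]
R5 ← R5 + (7/6)·R3: [0, 0, 0]
3 pivots among 3 columns.
Every column is a pivot column, so the columns are linearly independent.

yes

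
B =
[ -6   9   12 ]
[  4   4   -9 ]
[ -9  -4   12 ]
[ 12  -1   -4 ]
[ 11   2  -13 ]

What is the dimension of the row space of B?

3

Row reduce to echelon form.
R2 ← R2 + (2/3)·R1: [0, 10, -1]
R3 ← R3 − (3/2)·R1: [0, -35/2, -6]
R4 ← R4 + (2)·R1: [0, 17, 20]
R5 ← R5 + (11/6)·R1: [0, 37/2, 9]
R3 ← R3 + (7/4)·R2: [0, 0, -31/4]
R4 ← R4 − (17/10)·R2: [0, 0, 217/10]
R5 ← R5 − (37/20)·R2: [0, 0, 217/20]
R4 ← R4 + (14/5)·R3: [0, 0, 0]
R5 ← R5 + (7/5)·R3: [0, 0, 0]
Echelon form has 3 nonzero rows, so rank(B) = 3.
The row space has dimension equal to the rank: 3.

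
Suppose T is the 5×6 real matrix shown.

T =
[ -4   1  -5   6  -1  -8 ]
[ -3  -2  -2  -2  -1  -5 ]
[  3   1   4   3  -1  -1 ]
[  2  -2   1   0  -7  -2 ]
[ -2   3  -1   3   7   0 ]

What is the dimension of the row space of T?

4

Row reduce to echelon form.
R2 ← R2 − (3/4)·R1: [0, -11/4, 7/4, -13/2, -1/4, 1]
R3 ← R3 + (3/4)·R1: [0, 7/4, 1/4, 15/2, -7/4, -7]
R4 ← R4 + (1/2)·R1: [0, -3/2, -3/2, 3, -15/2, -6]
R5 ← R5 − (1/2)·R1: [0, 5/2, 3/2, 0, 15/2, 4]
R3 ← R3 + (7/11)·R2: [0, 0, 15/11, 37/11, -21/11, -70/11]
R4 ← R4 − (6/11)·R2: [0, 0, -27/11, 72/11, -81/11, -72/11]
R5 ← R5 + (10/11)·R2: [0, 0, 34/11, -65/11, 80/11, 54/11]
R4 ← R4 + (9/5)·R3: [0, 0, 0, 63/5, -54/5, -18]
R5 ← R5 − (34/15)·R3: [0, 0, 0, -203/15, 58/5, 58/3]
R5 ← R5 + (29/27)·R4: [0, 0, 0, 0, 0, 0]
Echelon form has 4 nonzero rows, so rank(T) = 4.
The row space has dimension equal to the rank: 4.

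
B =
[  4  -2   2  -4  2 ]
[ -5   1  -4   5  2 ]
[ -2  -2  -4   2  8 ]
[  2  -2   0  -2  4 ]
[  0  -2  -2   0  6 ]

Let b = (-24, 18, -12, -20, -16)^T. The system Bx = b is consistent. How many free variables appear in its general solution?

Row reduce the augmented matrix [B | b].
R2 ← R2 + (5/4)·R1: [0, -3/2, -3/2, 0, 9/2, -12]
R3 ← R3 + (1/2)·R1: [0, -3, -3, 0, 9, -24]
R4 ← R4 − (1/2)·R1: [0, -1, -1, 0, 3, -8]
R3 ← R3 − (2)·R2: [0, 0, 0, 0, 0, 0]
R4 ← R4 − (2/3)·R2: [0, 0, 0, 0, 0, 0]
R5 ← R5 − (4/3)·R2: [0, 0, 0, 0, 0, 0]
The echelon form has 2 nonzero rows, and every pivot lies in the first 5 columns, so rank(B) = rank([B|b]) = 2.
The system is consistent.
Free variables = (unknowns) − (rank) = 5 − 2 = 3.

3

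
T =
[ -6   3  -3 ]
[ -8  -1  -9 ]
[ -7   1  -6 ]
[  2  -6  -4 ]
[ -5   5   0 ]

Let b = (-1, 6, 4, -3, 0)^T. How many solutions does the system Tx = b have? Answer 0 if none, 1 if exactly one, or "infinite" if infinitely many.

Row reduce the augmented matrix [T | b].
R2 ← R2 − (4/3)·R1: [0, -5, -5, 22/3]
R3 ← R3 − (7/6)·R1: [0, -5/2, -5/2, 31/6]
R4 ← R4 + (1/3)·R1: [0, -5, -5, -10/3]
R5 ← R5 − (5/6)·R1: [0, 5/2, 5/2, 5/6]
R3 ← R3 − (1/2)·R2: [0, 0, 0, 3/2]
R4 ← R4 − R2: [0, 0, 0, -32/3]
R5 ← R5 + (1/2)·R2: [0, 0, 0, 9/2]
R4 ← R4 + (64/9)·R3: [0, 0, 0, 0]
R5 ← R5 − (3)·R3: [0, 0, 0, 0]
The echelon form has 3 nonzero rows; the last pivot sits in the augmented column, so rank(T) = 2 but rank([T|b]) = 3.
Since the ranks differ, the system is inconsistent.
It has no solutions.

0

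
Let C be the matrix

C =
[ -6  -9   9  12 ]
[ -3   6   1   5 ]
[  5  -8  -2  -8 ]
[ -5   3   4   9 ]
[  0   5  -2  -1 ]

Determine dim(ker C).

1

Row reduce to echelon form.
R2 ← R2 − (1/2)·R1: [0, 21/2, -7/2, -1]
R3 ← R3 + (5/6)·R1: [0, -31/2, 11/2, 2]
R4 ← R4 − (5/6)·R1: [0, 21/2, -7/2, -1]
R3 ← R3 + (31/21)·R2: [0, 0, 1/3, 11/21]
R4 ← R4 − R2: [0, 0, 0, 0]
R5 ← R5 − (10/21)·R2: [0, 0, -1/3, -11/21]
R5 ← R5 + R3: [0, 0, 0, 0]
3 nonzero rows, so rank(C) = 3.
C has 4 columns; by rank–nullity, nullity = 4 − 3 = 1.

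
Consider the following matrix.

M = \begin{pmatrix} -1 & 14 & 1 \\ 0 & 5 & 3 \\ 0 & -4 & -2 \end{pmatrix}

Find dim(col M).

3

Row reduce to echelon form.
R3 ← R3 + (4/5)·R2: [0, 0, 2/5]
Echelon form has 3 nonzero rows, so rank(M) = 3.
The column space has dimension equal to the rank: 3.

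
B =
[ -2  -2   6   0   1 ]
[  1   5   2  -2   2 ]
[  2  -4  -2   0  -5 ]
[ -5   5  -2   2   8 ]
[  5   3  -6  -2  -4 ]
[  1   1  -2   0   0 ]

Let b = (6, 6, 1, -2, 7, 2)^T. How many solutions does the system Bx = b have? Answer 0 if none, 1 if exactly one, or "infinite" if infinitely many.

0

Row reduce the augmented matrix [B | b].
R2 ← R2 + (1/2)·R1: [0, 4, 5, -2, 5/2, 9]
R3 ← R3 + R1: [0, -6, 4, 0, -4, 7]
R4 ← R4 − (5/2)·R1: [0, 10, -17, 2, 11/2, -17]
R5 ← R5 + (5/2)·R1: [0, -2, 9, -2, -3/2, 22]
R6 ← R6 + (1/2)·R1: [0, 0, 1, 0, 1/2, 5]
R3 ← R3 + (3/2)·R2: [0, 0, 23/2, -3, -1/4, 41/2]
R4 ← R4 − (5/2)·R2: [0, 0, -59/2, 7, -3/4, -79/2]
R5 ← R5 + (1/2)·R2: [0, 0, 23/2, -3, -1/4, 53/2]
R4 ← R4 + (59/23)·R3: [0, 0, 0, -16/23, -32/23, 301/23]
R5 ← R5 − R3: [0, 0, 0, 0, 0, 6]
R6 ← R6 − (2/23)·R3: [0, 0, 0, 6/23, 12/23, 74/23]
R6 ← R6 + (3/8)·R4: [0, 0, 0, 0, 0, 65/8]
R6 ← R6 − (65/48)·R5: [0, 0, 0, 0, 0, 0]
The echelon form has 5 nonzero rows; the last pivot sits in the augmented column, so rank(B) = 4 but rank([B|b]) = 5.
Since the ranks differ, the system is inconsistent.
It has no solutions.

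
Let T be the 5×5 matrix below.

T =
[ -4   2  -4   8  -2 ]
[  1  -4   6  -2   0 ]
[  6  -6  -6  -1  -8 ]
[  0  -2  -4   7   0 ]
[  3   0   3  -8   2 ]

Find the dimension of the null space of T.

1

Row reduce to echelon form.
R2 ← R2 + (1/4)·R1: [0, -7/2, 5, 0, -1/2]
R3 ← R3 + (3/2)·R1: [0, -3, -12, 11, -11]
R5 ← R5 + (3/4)·R1: [0, 3/2, 0, -2, 1/2]
R3 ← R3 − (6/7)·R2: [0, 0, -114/7, 11, -74/7]
R4 ← R4 − (4/7)·R2: [0, 0, -48/7, 7, 2/7]
R5 ← R5 + (3/7)·R2: [0, 0, 15/7, -2, 2/7]
R4 ← R4 − (8/19)·R3: [0, 0, 0, 45/19, 90/19]
R5 ← R5 + (5/38)·R3: [0, 0, 0, -21/38, -21/19]
R5 ← R5 + (7/30)·R4: [0, 0, 0, 0, 0]
4 nonzero rows, so rank(T) = 4.
T has 5 columns; by rank–nullity, nullity = 5 − 4 = 1.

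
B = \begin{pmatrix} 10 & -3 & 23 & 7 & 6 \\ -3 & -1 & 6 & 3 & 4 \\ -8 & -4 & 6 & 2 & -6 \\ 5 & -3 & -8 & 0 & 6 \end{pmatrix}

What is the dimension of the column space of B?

Row reduce to echelon form.
R2 ← R2 + (3/10)·R1: [0, -19/10, 129/10, 51/10, 29/5]
R3 ← R3 + (4/5)·R1: [0, -32/5, 122/5, 38/5, -6/5]
R4 ← R4 − (1/2)·R1: [0, -3/2, -39/2, -7/2, 3]
R3 ← R3 − (64/19)·R2: [0, 0, -362/19, -182/19, -394/19]
R4 ← R4 − (15/19)·R2: [0, 0, -564/19, -143/19, -30/19]
R4 ← R4 − (282/181)·R3: [0, 0, 0, 1339/181, 5562/181]
Echelon form has 4 nonzero rows, so rank(B) = 4.
The column space has dimension equal to the rank: 4.

4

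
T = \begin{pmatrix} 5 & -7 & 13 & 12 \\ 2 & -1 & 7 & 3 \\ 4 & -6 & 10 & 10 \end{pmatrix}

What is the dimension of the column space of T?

Row reduce to echelon form.
R2 ← R2 − (2/5)·R1: [0, 9/5, 9/5, -9/5]
R3 ← R3 − (4/5)·R1: [0, -2/5, -2/5, 2/5]
R3 ← R3 + (2/9)·R2: [0, 0, 0, 0]
Echelon form has 2 nonzero rows, so rank(T) = 2.
The column space has dimension equal to the rank: 2.

2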